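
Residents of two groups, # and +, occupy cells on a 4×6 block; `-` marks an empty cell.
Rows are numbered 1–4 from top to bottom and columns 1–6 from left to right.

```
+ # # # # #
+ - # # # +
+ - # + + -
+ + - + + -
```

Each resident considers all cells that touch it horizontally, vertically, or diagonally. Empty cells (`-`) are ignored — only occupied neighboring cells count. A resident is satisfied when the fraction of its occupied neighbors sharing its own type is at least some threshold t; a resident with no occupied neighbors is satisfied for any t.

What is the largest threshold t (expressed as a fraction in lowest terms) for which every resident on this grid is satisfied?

(1,1)+ 1/2
(1,2)# 2/4
(1,3)# 4/4
(1,4)# 5/5
(1,5)# 4/5
(1,6)# 2/3
(2,1)+ 2/3
(2,3)# 5/6
(2,4)# 6/8
(2,5)# 4/7
(2,6)+ 1/4
(3,1)+ 3/3
(3,3)# 2/5
(3,4)+ 3/7
(3,5)+ 4/6
(4,1)+ 2/2
(4,2)+ 2/3
(4,4)+ 3/4
(4,5)+ 3/3
The smallest same-type fraction is 1/4 at (2,6), which reduces to 1/4. Any threshold above that leaves this resident unsatisfied.

1/4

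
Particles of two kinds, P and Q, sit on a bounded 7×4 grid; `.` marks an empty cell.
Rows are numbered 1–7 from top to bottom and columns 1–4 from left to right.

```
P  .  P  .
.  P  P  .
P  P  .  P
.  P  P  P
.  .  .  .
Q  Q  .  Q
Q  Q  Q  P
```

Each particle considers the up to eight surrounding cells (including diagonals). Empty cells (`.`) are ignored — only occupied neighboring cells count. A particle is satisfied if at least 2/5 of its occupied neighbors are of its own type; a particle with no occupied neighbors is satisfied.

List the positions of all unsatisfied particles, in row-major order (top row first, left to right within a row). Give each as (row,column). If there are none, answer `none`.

(1,1)P 1/1 ok
(1,3)P 2/2 ok
(2,2)P 5/5 ok
(2,3)P 4/4 ok
(3,1)P 3/3 ok
(3,2)P 5/5 ok
(3,4)P 3/3 ok
(4,2)P 3/3 ok
(4,3)P 4/4 ok
(4,4)P 2/2 ok
(6,1)Q 3/3 ok
(6,2)Q 4/4 ok
(6,4)Q 1/2 ok
(7,1)Q 3/3 ok
(7,2)Q 4/4 ok
(7,3)Q 3/4 ok
(7,4)P 0/2 unhappy

(7,4)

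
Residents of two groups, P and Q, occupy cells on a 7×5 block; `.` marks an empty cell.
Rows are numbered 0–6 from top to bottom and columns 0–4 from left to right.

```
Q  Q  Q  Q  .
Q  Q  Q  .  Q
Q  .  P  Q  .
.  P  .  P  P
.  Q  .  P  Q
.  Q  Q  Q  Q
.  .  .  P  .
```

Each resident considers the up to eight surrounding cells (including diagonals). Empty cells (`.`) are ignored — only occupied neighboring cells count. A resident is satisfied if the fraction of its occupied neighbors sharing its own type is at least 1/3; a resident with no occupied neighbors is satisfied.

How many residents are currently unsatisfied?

(0,0)Q 3/3 ok
(0,1)Q 5/5 ok
(0,2)Q 4/4 ok
(0,3)Q 3/3 ok
(1,0)Q 4/4 ok
(1,1)Q 6/7 ok
(1,2)Q 5/6 ok
(1,4)Q 2/2 ok
(2,0)Q 2/3 ok
(2,2)P 2/5 ok
(2,3)Q 2/5 ok
(3,1)P 1/3 ok
(3,3)P 3/5 ok
(3,4)P 2/4 ok
(4,1)Q 2/3 ok
(4,3)P 2/6 ok
(4,4)Q 2/5 ok
(5,1)Q 2/2 ok
(5,2)Q 3/5 ok
(5,3)Q 3/5 ok
(5,4)Q 2/4 ok
(6,3)P 0/3 unhappy
Unsatisfied: (6,3) — 1 in total.

1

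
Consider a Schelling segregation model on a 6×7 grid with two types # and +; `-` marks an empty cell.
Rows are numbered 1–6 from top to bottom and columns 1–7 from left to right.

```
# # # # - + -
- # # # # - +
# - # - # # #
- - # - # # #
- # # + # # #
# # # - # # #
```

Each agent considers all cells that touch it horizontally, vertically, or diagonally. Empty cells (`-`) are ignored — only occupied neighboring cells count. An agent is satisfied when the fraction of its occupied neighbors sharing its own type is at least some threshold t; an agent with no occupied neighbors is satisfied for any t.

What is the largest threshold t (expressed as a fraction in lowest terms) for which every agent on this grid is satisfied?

0/1

Row 1: (1,1)# 2/2 · (1,2)# 4/4 · (1,3)# 5/5 · (1,4)# 4/4 · (1,6)+ 1/2
Row 2: (2,2)# 6/6 · (2,3)# 6/6 · (2,4)# 6/6 · (2,5)# 4/5 · (2,7)+ 1/3
Row 3: (3,1)# 1/1 · (3,3)# 4/4 · (3,5)# 5/5 · (3,6)# 6/7 · (3,7)# 3/4
Row 4: (4,3)# 3/4 · (4,5)# 5/6 · (4,6)# 8/8 · (4,7)# 5/5
Row 5: (5,2)# 5/5 · (5,3)# 4/5 · (5,4)+ 0/6 · (5,5)# 5/6 · (5,6)# 8/8 · (5,7)# 5/5
Row 6: (6,1)# 2/2 · (6,2)# 4/4 · (6,3)# 3/4 · (6,5)# 3/4 · (6,6)# 5/5 · (6,7)# 3/3
The smallest same-type fraction is 0/6 at (5,4), which reduces to 0/1. Any threshold above that leaves this agent unsatisfied.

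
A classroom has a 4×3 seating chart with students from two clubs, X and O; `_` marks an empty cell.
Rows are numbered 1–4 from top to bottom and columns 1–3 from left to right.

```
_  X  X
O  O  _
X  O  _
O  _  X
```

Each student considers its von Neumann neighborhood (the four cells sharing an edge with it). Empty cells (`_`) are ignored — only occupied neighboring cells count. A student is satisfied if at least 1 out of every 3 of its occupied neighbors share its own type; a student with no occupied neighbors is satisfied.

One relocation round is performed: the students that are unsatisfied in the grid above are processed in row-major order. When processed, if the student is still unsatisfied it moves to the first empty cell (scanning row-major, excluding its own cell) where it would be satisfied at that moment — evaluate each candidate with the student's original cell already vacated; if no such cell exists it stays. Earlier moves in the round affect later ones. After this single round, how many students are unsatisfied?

Initially unsatisfied (in order): (3,1), (4,1).
  (3,1) → (1,1).
  (4,1): now satisfied by earlier moves; stays.
Resulting grid:
X X X
O O _
_ O _
O _ X
All satisfied now.

0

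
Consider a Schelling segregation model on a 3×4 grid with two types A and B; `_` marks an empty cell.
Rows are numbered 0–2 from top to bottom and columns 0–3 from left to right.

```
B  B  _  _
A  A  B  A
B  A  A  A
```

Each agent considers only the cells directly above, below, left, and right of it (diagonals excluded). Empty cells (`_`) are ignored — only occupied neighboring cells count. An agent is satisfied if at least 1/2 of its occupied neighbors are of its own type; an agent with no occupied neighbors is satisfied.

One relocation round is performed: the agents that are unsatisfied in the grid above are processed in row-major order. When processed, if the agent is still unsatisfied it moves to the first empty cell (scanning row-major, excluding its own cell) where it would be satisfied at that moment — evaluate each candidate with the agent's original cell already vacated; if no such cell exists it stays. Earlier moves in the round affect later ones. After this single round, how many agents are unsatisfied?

Initially unsatisfied (in order): (1,0), (1,2), (2,0).
  (1,0) → (0,3).
  (1,2) → (0,2).
  (2,0) → (1,0).
Resulting grid:
B B B A
B A _ A
_ A A A
Unsatisfied now: (1,1).

1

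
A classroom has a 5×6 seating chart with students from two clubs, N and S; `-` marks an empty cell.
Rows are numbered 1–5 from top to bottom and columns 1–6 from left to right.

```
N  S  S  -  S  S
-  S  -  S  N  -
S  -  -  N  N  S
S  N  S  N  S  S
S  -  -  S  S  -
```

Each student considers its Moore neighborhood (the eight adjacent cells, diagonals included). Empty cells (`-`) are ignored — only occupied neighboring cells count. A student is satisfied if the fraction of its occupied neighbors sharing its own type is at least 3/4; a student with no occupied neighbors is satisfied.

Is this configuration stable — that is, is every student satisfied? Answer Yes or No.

No

(1,1)N 0/2 unhappy
(1,2)S 2/3 unhappy
(1,3)S 3/3 ok
(1,5)S 2/3 unhappy
(1,6)S 1/2 unhappy
(2,2)S 3/4 ok
(2,4)S 2/5 unhappy
(2,5)N 2/6 unhappy
(3,1)S 2/3 unhappy
(3,4)N 3/6 unhappy
(3,5)N 3/7 unhappy
(3,6)S 2/4 unhappy
(4,1)S 2/3 unhappy
(4,2)N 0/4 unhappy
(4,3)S 1/4 unhappy
(4,4)N 2/6 unhappy
(4,5)S 4/7 unhappy
(4,6)S 3/4 ok
(5,1)S 1/2 unhappy
(5,4)S 3/4 ok
(5,5)S 3/4 ok
For instance (1,1) has only 0/2 same-type neighbors, below 3/4.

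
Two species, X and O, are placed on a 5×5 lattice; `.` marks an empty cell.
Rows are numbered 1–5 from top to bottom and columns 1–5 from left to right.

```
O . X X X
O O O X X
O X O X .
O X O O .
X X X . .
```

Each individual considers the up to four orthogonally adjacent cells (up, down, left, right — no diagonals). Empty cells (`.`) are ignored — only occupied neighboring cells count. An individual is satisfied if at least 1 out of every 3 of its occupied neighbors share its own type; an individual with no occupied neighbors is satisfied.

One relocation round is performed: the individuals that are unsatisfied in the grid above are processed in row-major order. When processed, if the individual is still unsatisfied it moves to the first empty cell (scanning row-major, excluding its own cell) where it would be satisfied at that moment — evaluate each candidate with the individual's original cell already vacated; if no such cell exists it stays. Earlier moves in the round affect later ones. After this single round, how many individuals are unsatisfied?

Initially unsatisfied (in order): (3,2).
  (3,2) → (1,2).
Resulting grid:
O X X X X
O O O X X
O . O X .
O X O O .
X X X . .
All satisfied now.

0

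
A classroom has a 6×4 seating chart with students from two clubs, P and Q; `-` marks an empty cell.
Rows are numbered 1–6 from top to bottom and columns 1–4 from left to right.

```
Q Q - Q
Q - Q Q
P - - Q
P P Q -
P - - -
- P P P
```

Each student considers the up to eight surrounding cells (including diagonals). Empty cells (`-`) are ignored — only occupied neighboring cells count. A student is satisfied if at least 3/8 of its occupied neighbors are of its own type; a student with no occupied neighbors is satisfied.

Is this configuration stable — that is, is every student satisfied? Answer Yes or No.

(1,1)Q 2/2 ✓
(1,2)Q 3/3 ✓
(1,4)Q 2/2 ✓
(2,1)Q 2/3 ✓
(2,3)Q 4/4 ✓
(2,4)Q 3/3 ✓
(3,1)P 2/3 ✓
(3,4)Q 3/3 ✓
(4,1)P 3/3 ✓
(4,2)P 3/4 ✓
(4,3)Q 1/2 ✓
(5,1)P 3/3 ✓
(6,2)P 2/2 ✓
(6,3)P 2/2 ✓
(6,4)P 1/1 ✓
All meet the threshold, so the configuration is stable.

Yes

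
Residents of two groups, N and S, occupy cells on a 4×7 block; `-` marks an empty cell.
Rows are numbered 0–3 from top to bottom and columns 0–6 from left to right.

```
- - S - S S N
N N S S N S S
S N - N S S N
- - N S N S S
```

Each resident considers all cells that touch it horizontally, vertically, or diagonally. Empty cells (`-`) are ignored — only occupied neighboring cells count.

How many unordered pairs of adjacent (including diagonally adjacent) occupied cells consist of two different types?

Scan each occupied cell's neighbors to the right and below (and the two forward diagonals) so each pair is counted once.
From row 0: 6 unlike of 13 pairs (running 6/13).
From row 1: 12 unlike of 22 pairs (running 18/35).
From row 2: 8 unlike of 16 pairs (running 26/51).
From row 3: 3 unlike of 4 pairs (running 29/55).
Total adjacent occupied pairs: 55; unlike-type pairs: 29.

29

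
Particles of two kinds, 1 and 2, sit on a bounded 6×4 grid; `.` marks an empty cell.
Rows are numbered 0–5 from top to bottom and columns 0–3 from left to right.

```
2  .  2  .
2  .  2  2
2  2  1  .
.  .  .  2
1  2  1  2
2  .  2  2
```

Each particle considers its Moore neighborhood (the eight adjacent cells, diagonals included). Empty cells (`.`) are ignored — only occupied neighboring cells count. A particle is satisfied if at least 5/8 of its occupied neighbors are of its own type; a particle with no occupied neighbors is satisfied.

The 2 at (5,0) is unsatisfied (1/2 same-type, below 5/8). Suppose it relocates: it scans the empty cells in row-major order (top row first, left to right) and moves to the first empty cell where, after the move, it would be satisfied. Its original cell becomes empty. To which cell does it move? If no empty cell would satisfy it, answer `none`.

Vacating (5,0). Empty cells in order:
  (0,1): 4/4 same-type → satisfied — stop here.

(0,1)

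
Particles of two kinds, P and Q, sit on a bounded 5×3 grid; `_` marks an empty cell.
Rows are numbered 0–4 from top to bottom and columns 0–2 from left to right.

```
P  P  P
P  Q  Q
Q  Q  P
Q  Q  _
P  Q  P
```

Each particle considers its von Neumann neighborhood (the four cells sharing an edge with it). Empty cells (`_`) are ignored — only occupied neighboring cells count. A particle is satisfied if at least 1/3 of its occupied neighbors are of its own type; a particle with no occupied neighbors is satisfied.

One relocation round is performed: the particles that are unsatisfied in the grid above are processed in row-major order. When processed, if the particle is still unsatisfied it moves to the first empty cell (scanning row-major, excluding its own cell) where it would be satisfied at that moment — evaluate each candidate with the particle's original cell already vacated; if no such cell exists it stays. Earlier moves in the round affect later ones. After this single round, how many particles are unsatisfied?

Initially unsatisfied (in order): (2,2), (4,0), (4,2).
  (2,2) → (3,2).
  (4,0) → (2,2).
  (4,2): now satisfied by earlier moves; stays.
Resulting grid:
P P P
P Q Q
Q Q P
Q Q P
_ Q P
All satisfied now.

0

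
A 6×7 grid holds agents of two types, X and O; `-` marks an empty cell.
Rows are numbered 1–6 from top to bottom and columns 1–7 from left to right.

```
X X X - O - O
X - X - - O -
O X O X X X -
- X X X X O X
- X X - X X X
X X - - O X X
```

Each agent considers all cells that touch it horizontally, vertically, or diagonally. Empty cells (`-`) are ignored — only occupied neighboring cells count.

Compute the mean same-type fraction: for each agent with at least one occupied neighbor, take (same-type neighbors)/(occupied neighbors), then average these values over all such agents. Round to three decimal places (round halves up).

Row 1: (1,1)X 2/2 · (1,2)X 4/4 · (1,3)X 2/2 · (1,5)O 1/1 · (1,7)O 1/1
Row 2: (2,1)X 3/4 · (2,3)X 4/5 · (2,6)O 2/4
Row 3: (3,1)O 0/3 · (3,2)X 4/6 · (3,3)O 0/6 · (3,4)X 5/6 · (3,5)X 4/6 · (3,6)X 3/5
Row 4: (4,2)X 4/6 · (4,3)X 6/7 · (4,4)X 6/7 · (4,5)X 6/7 · (4,6)O 0/7 · (4,7)X 3/4
Row 5: (5,2)X 5/5 · (5,3)X 5/5 · (5,5)X 4/6 · (5,6)X 6/8 · (5,7)X 4/5
Row 6: (6,1)X 2/2 · (6,2)X 3/3 · (6,5)O 0/3 · (6,6)X 4/5 · (6,7)X 3/3
Sum over 30 agents: 2/2 + 4/4 + 2/2 + 1/1 + 1/1 + 3/4 + 4/5 + 2/4 + 0/3 + 4/6 + 0/6 + 5/6 + 4/6 + 3/5 + 4/6 + 6/7 + 6/7 + 6/7 + 0/7 + 3/4 + 5/5 + 5/5 + 4/6 + 6/8 + 4/5 + 2/2 + 3/3 + 0/3 + 4/5 + 3/3 = 611/28; mean = 611/28 ÷ 30 = 611/840 = 0.727380… → 0.727.

0.727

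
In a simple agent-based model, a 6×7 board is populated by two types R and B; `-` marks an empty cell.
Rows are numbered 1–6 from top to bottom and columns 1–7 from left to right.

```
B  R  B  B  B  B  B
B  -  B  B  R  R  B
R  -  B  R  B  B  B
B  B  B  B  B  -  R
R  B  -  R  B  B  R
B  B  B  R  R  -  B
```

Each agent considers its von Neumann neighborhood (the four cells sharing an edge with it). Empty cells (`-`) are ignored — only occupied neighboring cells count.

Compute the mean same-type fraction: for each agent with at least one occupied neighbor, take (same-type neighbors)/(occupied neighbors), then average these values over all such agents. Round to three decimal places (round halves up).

(1,1)B 1/2
(1,2)R 0/2
(1,3)B 2/3
(1,4)B 3/3
(1,5)B 2/3
(1,6)B 2/3
(1,7)B 2/2
(2,1)B 1/2
(2,3)B 3/3
(2,4)B 2/4
(2,5)R 1/4
(2,6)R 1/4
(2,7)B 2/3
(3,1)R 0/2
(3,3)B 2/3
(3,4)R 0/4
(3,5)B 2/4
(3,6)B 2/3
(3,7)B 2/3
(4,1)B 1/3
(4,2)B 3/3
(4,3)B 3/3
(4,4)B 2/4
(4,5)B 3/3
(4,7)R 1/2
(5,1)R 0/3
(5,2)B 2/3
(5,4)R 1/3
(5,5)B 2/4
(5,6)B 1/2
(5,7)R 1/3
(6,1)B 1/2
(6,2)B 3/3
(6,3)B 1/2
(6,4)R 2/3
(6,5)R 1/2
(6,7)B 0/1
Sum over 37 agents: 1/2 + 0/2 + 2/3 + 3/3 + 2/3 + 2/3 + 2/2 + 1/2 + 3/3 + 2/4 + 1/4 + 1/4 + 2/3 + 0/2 + 2/3 + 0/4 + 2/4 + 2/3 + 2/3 + 1/3 + 3/3 + 3/3 + 2/4 + 3/3 + 1/2 + 0/3 + 2/3 + 1/3 + 2/4 + 1/2 + 1/3 + 1/2 + 3/3 + 1/2 + 2/3 + 1/2 + 0/1 = 20; mean = 20 ÷ 37 = 20/37 = 0.540540… → 0.541.

0.541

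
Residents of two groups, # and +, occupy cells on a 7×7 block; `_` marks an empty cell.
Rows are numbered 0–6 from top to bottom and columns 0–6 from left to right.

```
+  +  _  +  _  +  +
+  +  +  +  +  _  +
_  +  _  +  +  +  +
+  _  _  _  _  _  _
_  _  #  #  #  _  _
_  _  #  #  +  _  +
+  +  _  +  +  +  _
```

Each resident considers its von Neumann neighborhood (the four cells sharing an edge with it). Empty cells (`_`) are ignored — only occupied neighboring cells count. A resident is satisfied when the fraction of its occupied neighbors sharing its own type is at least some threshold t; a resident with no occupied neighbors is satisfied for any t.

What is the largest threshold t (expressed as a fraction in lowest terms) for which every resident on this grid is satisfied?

(0,0)+ 2/2
(0,1)+ 2/2
(0,3)+ 1/1
(0,5)+ 1/1
(0,6)+ 2/2
(1,0)+ 2/2
(1,1)+ 4/4
(1,2)+ 2/2
(1,3)+ 4/4
(1,4)+ 2/2
(1,6)+ 2/2
(2,1)+ 1/1
(2,3)+ 2/2
(2,4)+ 3/3
(2,5)+ 2/2
(2,6)+ 2/2
(3,0)+ — no occupied neighbors
(4,2)# 2/2
(4,3)# 3/3
(4,4)# 1/2
(5,2)# 2/2
(5,3)# 2/4
(5,4)+ 1/3
(5,6)+ — no occupied neighbors
(6,0)+ 1/1
(6,1)+ 1/1
(6,3)+ 1/2
(6,4)+ 3/3
(6,5)+ 1/1
The smallest same-type fraction is 1/3 at (5,4), which reduces to 1/3. Any threshold above that leaves this resident unsatisfied.

1/3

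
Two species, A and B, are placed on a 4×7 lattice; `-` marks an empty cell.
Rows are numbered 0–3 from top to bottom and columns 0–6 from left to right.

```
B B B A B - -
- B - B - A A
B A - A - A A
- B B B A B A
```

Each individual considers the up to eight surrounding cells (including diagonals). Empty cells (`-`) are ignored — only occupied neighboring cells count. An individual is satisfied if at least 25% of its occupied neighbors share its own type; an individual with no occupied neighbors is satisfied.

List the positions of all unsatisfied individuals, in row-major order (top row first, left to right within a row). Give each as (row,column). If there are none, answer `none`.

(0,0)B 2/2 satisfied
(0,1)B 3/3 satisfied
(0,2)B 3/4 satisfied
(0,3)A 0/3 not
(0,4)B 1/3 satisfied
(1,1)B 4/5 satisfied
(1,3)B 2/4 satisfied
(1,5)A 3/4 satisfied
(1,6)A 3/3 satisfied
(2,0)B 2/3 satisfied
(2,1)A 0/4 not
(2,3)A 1/4 satisfied
(2,5)A 5/6 satisfied
(2,6)A 4/5 satisfied
(3,1)B 2/3 satisfied
(3,2)B 2/4 satisfied
(3,3)B 1/3 satisfied
(3,4)A 2/4 satisfied
(3,5)B 0/4 not
(3,6)A 2/3 satisfied

(0,3), (2,1), (3,5)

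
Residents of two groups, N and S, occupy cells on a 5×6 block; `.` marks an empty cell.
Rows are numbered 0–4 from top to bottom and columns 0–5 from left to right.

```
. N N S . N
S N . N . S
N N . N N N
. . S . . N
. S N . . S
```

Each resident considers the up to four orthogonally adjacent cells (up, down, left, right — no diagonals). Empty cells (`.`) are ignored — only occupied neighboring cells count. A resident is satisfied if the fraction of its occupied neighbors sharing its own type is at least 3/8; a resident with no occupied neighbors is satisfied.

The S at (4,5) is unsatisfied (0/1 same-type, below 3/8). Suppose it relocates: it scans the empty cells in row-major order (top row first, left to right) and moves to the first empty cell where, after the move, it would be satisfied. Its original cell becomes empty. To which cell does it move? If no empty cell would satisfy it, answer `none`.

(0,0)

Vacating (4,5). Empty cells in order:
  (0,0): 1/2 same-type → satisfied — stop here.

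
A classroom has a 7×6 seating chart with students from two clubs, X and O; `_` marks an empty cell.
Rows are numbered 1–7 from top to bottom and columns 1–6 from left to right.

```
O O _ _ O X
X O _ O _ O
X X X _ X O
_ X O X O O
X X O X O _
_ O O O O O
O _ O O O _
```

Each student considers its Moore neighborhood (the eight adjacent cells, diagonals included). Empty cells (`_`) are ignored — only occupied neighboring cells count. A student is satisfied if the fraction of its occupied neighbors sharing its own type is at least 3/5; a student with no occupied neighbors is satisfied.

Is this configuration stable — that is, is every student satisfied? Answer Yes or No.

(1,1)O 2/3 ✓
(1,2)O 2/3 ✓
(1,5)O 2/3 ✓
(1,6)X 0/2 ✗
(2,1)X 2/5 ✗
(2,2)O 2/6 ✗
(2,4)O 1/3 ✗
(2,6)O 2/4 ✗
(3,1)X 3/4 ✓
(3,2)X 4/6 ✓
(3,3)X 3/6 ✗
(3,5)X 1/6 ✗
(3,6)O 3/4 ✓
(4,2)X 5/7 ✓
(4,3)O 1/7 ✗
(4,4)X 3/7 ✗
(4,5)O 3/6 ✗
(4,6)O 3/4 ✓
(5,1)X 2/3 ✓
(5,2)X 2/6 ✗
(5,3)O 4/8 ✗
(5,4)X 1/8 ✗
(5,5)O 5/7 ✓
(6,2)O 4/6 ✓
(6,3)O 5/7 ✓
(6,4)O 7/8 ✓
(6,5)O 5/6 ✓
(6,6)O 3/3 ✓
(7,1)O 1/1 ✓
(7,3)O 4/4 ✓
(7,4)O 5/5 ✓
(7,5)O 4/4 ✓
For instance (1,6) has only 0/2 same-type neighbors, below 3/5.

No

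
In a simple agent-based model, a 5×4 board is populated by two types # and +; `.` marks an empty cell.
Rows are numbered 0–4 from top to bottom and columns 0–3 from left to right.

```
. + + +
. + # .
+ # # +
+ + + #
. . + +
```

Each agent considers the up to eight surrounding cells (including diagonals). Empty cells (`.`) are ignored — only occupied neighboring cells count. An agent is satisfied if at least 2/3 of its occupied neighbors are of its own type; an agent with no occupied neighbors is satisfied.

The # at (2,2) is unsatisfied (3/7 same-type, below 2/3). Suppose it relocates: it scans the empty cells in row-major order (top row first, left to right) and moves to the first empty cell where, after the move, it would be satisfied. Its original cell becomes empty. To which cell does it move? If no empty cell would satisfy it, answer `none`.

Vacating (2,2). Empty cells in order:
  (0,0): 0/2 same-type → still unsatisfied.
  (1,0): 1/4 same-type → still unsatisfied.
  (1,3): 1/4 same-type → still unsatisfied.
  (4,0): 0/2 same-type → still unsatisfied.
  (4,1): 0/4 same-type → still unsatisfied.

none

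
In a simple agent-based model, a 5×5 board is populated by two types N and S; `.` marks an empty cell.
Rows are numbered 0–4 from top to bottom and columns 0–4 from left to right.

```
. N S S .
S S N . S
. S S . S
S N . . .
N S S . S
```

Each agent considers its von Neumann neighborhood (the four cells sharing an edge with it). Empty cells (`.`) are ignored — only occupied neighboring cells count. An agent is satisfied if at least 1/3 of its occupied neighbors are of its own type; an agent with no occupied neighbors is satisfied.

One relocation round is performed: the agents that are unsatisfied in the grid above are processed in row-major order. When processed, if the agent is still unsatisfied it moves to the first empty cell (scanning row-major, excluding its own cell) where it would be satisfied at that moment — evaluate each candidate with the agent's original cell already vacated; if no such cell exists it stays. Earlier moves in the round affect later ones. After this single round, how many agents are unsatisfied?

Initially unsatisfied (in order): (0,1), (1,2), (3,0), (3,1), (4,0).
  (0,1) → (1,3).
  (1,2) → (2,3).
  (3,0) → (0,0).
  (3,1) → (3,0).
  (4,0): now satisfied by earlier moves; stays.
Resulting grid:
S . S S .
S S . N S
. S S N S
N . . . .
N S S . S
All satisfied now.

0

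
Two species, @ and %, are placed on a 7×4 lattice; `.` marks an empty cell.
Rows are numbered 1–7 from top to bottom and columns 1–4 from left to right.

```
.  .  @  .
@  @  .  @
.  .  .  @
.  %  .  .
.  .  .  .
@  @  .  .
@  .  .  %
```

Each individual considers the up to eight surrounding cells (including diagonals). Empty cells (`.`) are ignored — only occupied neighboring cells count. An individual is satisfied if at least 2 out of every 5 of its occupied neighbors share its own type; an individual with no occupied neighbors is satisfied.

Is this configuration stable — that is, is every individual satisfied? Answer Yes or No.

Yes

Row 1: (1,3)@ 2/2 satisfied
Row 2: (2,1)@ 1/1 satisfied · (2,2)@ 2/2 satisfied · (2,4)@ 2/2 satisfied
Row 3: (3,4)@ 1/1 satisfied
Row 4: (4,2)% 0/0 satisfied
Row 6: (6,1)@ 2/2 satisfied · (6,2)@ 2/2 satisfied
Row 7: (7,1)@ 2/2 satisfied · (7,4)% 0/0 satisfied
All meet the threshold, so the configuration is stable.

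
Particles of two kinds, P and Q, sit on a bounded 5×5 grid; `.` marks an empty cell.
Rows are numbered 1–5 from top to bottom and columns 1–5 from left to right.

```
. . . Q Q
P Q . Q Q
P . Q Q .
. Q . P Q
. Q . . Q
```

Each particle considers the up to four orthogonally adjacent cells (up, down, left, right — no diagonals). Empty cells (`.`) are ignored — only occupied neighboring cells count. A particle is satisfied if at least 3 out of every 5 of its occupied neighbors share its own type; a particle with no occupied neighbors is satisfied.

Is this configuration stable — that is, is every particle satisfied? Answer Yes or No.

No

Row 1: (1,4)Q 2/2 ✓ · (1,5)Q 2/2 ✓
Row 2: (2,1)P 1/2 ✗ · (2,2)Q 0/1 ✗ · (2,4)Q 3/3 ✓ · (2,5)Q 2/2 ✓
Row 3: (3,1)P 1/1 ✓ · (3,3)Q 1/1 ✓ · (3,4)Q 2/3 ✓
Row 4: (4,2)Q 1/1 ✓ · (4,4)P 0/2 ✗ · (4,5)Q 1/2 ✗
Row 5: (5,2)Q 1/1 ✓ · (5,5)Q 1/1 ✓
For instance (2,1) has only 1/2 same-type neighbors, below 3/5.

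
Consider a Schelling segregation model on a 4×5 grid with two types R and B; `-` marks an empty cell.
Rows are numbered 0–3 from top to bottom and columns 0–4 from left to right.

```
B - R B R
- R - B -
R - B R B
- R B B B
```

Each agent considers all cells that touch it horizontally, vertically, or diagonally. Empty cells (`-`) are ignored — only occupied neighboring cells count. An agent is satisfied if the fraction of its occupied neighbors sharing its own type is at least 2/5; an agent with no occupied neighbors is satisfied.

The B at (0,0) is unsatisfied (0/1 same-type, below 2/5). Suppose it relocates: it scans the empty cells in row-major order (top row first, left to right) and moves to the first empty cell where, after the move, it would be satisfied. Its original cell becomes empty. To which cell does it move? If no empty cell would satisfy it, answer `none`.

Vacating (0,0). Empty cells in order:
  (0,1): 0/2 same-type → still unsatisfied.
  (1,0): 0/2 same-type → still unsatisfied.
  (1,2): 3/6 same-type → satisfied — stop here.

(1,2)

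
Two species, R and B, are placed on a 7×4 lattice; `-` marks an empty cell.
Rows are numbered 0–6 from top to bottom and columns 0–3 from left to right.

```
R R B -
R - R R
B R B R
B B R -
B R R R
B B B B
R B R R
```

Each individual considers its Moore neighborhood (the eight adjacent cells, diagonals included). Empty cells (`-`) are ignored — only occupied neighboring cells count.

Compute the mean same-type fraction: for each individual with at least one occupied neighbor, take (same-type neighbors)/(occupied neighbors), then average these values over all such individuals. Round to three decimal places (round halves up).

0.485

Row 0: (0,0)R 2/2 · (0,1)R 3/4 · (0,2)B 0/3
Row 1: (1,0)R 3/4 · (1,2)R 4/6 · (1,3)R 2/4
Row 2: (2,0)B 2/4 · (2,1)R 3/7 · (2,2)B 1/6 · (2,3)R 3/4
Row 3: (3,0)B 3/5 · (3,1)B 4/8 · (3,2)R 5/7
Row 4: (4,0)B 4/5 · (4,1)R 2/8 · (4,2)R 3/7 · (4,3)R 2/4
Row 5: (5,0)B 3/5 · (5,1)B 4/8 · (5,2)B 3/8 · (5,3)B 1/5
Row 6: (6,0)R 0/3 · (6,1)B 3/5 · (6,2)R 1/5 · (6,3)R 1/3
Sum over 25 individuals: 2/2 + 3/4 + 0/3 + 3/4 + 4/6 + 2/4 + 2/4 + 3/7 + 1/6 + 3/4 + 3/5 + 4/8 + 5/7 + 4/5 + 2/8 + 3/7 + 2/4 + 3/5 + 4/8 + 3/8 + 1/5 + 0/3 + 3/5 + 1/5 + 1/3 = 2035/168; mean = 2035/168 ÷ 25 = 407/840 = 0.484523… → 0.485.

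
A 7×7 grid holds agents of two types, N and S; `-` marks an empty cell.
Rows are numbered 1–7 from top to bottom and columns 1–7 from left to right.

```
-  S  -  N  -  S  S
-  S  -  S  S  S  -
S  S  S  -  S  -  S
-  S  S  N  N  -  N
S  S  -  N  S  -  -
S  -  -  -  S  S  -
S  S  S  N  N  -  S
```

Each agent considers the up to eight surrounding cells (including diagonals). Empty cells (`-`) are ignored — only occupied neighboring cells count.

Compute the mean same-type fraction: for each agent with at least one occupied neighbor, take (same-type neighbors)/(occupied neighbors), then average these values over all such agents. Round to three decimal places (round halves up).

0.713

Row 1: (1,2)S 1/1 · (1,4)N 0/2 · (1,6)S 3/3 · (1,7)S 2/2
Row 2: (2,2)S 4/4 · (2,4)S 3/4 · (2,5)S 4/5 · (2,6)S 5/5
Row 3: (3,1)S 3/3 · (3,2)S 5/5 · (3,3)S 5/6 · (3,5)S 3/5 · (3,7)S 1/2
Row 4: (4,2)S 6/6 · (4,3)S 4/6 · (4,4)N 2/6 · (4,5)N 2/4 · (4,7)N 0/1
Row 5: (5,1)S 3/3 · (5,2)S 4/4 · (5,4)N 2/5 · (5,5)S 2/5
Row 6: (6,1)S 4/4 · (6,5)S 2/5 · (6,6)S 3/4
Row 7: (7,1)S 2/2 · (7,2)S 3/3 · (7,3)S 1/2 · (7,4)N 1/3 · (7,5)N 1/3 · (7,7)S 1/1
Sum over 31 agents: 1/1 + 0/2 + 3/3 + 2/2 + 4/4 + 3/4 + 4/5 + 5/5 + 3/3 + 5/5 + 5/6 + 3/5 + 1/2 + 6/6 + 4/6 + 2/6 + 2/4 + 0/1 + 3/3 + 4/4 + 2/5 + 2/5 + 4/4 + 2/5 + 3/4 + 2/2 + 3/3 + 1/2 + 1/3 + 1/3 + 1/1 = 221/10; mean = 221/10 ÷ 31 = 221/310 = 0.712903… → 0.713.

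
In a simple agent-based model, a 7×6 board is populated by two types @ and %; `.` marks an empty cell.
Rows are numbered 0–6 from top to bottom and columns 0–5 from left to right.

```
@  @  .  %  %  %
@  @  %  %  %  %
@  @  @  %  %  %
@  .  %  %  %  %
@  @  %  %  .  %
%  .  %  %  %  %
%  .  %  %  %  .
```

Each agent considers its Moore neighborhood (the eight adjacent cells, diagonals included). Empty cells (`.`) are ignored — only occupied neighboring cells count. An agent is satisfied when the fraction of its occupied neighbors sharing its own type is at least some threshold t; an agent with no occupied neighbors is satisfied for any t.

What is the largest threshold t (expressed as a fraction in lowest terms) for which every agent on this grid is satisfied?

(0,0)@ 3/3
(0,1)@ 3/4
(0,3)% 4/4
(0,4)% 5/5
(0,5)% 3/3
(1,0)@ 5/5
(1,1)@ 6/7
(1,2)% 3/7
(1,3)% 6/7
(1,4)% 8/8
(1,5)% 5/5
(2,0)@ 4/4
(2,1)@ 5/7
(2,2)@ 2/7
(2,3)% 7/8
(2,4)% 8/8
(2,5)% 5/5
(3,0)@ 4/4
(3,2)% 4/7
(3,3)% 6/7
(3,4)% 7/7
(3,5)% 4/4
(4,0)@ 2/3
(4,1)@ 2/6
(4,2)% 5/6
(4,3)% 7/7
(4,5)% 4/4
(5,0)% 1/3
(5,2)% 5/6
(5,3)% 7/7
(5,4)% 6/6
(5,5)% 3/3
(6,0)% 1/1
(6,2)% 3/3
(6,3)% 5/5
(6,4)% 4/4
The smallest same-type fraction is 2/7 at (2,2), which reduces to 2/7. Any threshold above that leaves this agent unsatisfied.

2/7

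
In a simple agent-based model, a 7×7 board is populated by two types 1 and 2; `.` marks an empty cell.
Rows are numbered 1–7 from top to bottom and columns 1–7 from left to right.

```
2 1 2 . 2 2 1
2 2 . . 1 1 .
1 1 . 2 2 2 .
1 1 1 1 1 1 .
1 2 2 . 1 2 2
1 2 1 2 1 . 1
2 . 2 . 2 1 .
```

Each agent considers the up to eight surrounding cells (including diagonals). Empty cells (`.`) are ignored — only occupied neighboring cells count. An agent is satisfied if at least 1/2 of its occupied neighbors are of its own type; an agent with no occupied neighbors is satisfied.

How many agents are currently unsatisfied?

20

Row 1: (1,1)2 2/3 ok · (1,2)1 0/4 unhappy · (1,3)2 1/2 ok · (1,5)2 1/3 unhappy · (1,6)2 1/4 unhappy · (1,7)1 1/2 ok
Row 2: (2,1)2 2/5 unhappy · (2,2)2 3/6 ok · (2,5)1 1/6 unhappy · (2,6)1 2/6 unhappy
Row 3: (3,1)1 3/5 ok · (3,2)1 4/6 ok · (3,4)2 1/5 unhappy · (3,5)2 2/7 unhappy · (3,6)2 1/5 unhappy
Row 4: (4,1)1 4/5 ok · (4,2)1 5/7 ok · (4,3)1 3/6 ok · (4,4)1 3/6 ok · (4,5)1 3/7 unhappy · (4,6)1 2/6 unhappy
Row 5: (5,1)1 3/5 ok · (5,2)2 2/8 unhappy · (5,3)2 3/7 unhappy · (5,5)1 4/6 ok · (5,6)2 1/6 unhappy · (5,7)2 1/3 unhappy
Row 6: (6,1)1 1/4 unhappy · (6,2)2 4/7 ok · (6,3)1 0/5 unhappy · (6,4)2 3/6 ok · (6,5)1 2/5 unhappy · (6,7)1 1/3 unhappy
Row 7: (7,1)2 1/2 ok · (7,3)2 2/3 ok · (7,5)2 1/3 unhappy · (7,6)1 2/3 ok
Unsatisfied: (1,2), (1,5), (1,6), (2,1), (2,5), (2,6), (3,4), (3,5), (3,6), (4,5), (4,6), (5,2), (5,3), (5,6), (5,7), (6,1), (6,3), (6,5), (6,7), (7,5) — 20 in total.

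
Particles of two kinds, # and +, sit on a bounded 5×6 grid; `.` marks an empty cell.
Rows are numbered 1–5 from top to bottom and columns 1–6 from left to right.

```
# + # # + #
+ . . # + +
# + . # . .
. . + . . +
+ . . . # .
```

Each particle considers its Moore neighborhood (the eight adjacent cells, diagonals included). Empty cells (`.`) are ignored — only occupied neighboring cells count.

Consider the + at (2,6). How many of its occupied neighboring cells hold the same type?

2

Occupied neighbors of (2,6): (1,5)=+, (1,6)=#, (2,5)=+.
Same type (+): 2 of 3.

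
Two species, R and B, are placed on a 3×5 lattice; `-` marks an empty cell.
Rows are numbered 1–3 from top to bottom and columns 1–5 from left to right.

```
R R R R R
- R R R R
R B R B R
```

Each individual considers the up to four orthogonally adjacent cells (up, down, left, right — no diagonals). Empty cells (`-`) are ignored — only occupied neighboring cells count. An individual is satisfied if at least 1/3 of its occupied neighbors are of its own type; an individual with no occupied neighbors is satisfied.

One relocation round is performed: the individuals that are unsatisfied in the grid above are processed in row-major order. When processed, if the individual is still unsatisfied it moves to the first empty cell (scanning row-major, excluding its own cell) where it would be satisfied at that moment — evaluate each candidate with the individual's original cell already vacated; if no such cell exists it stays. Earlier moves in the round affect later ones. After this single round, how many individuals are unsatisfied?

Initially unsatisfied (in order): (3,1), (3,2), (3,4).
  (3,1) → (2,1).
  (3,2): no empty cell satisfies it; stays.
  (3,4) → (3,1).
Resulting grid:
R R R R R
R R R R R
B B R - R
All satisfied now.

0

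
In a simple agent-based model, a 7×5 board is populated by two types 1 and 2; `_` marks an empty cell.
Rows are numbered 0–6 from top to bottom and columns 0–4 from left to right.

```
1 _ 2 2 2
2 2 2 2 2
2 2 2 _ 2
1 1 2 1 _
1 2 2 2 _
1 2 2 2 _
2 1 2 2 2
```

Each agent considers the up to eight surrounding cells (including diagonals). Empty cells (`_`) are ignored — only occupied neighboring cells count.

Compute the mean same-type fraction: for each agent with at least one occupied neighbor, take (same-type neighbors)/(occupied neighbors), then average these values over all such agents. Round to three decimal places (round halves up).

0.686

Row 0: (0,0)1 0/2 · (0,2)2 4/4 · (0,3)2 5/5 · (0,4)2 3/3
Row 1: (1,0)2 3/4 · (1,1)2 6/7 · (1,2)2 6/6 · (1,3)2 7/7 · (1,4)2 4/4
Row 2: (2,0)2 3/5 · (2,1)2 6/8 · (2,2)2 5/7 · (2,4)2 2/3
Row 3: (3,0)1 2/5 · (3,1)1 2/8 · (3,2)2 5/7 · (3,3)1 0/5
Row 4: (4,0)1 3/5 · (4,1)2 4/8 · (4,2)2 6/8 · (4,3)2 4/5
Row 5: (5,0)1 2/5 · (5,1)2 5/8 · (5,2)2 7/8 · (5,3)2 6/6
Row 6: (6,0)2 1/3 · (6,1)1 1/5 · (6,2)2 4/5 · (6,3)2 4/4 · (6,4)2 2/2
Sum over 30 agents: 0/2 + 4/4 + 5/5 + 3/3 + 3/4 + 6/7 + 6/6 + 7/7 + 4/4 + 3/5 + 6/8 + 5/7 + 2/3 + 2/5 + 2/8 + 5/7 + 0/5 + 3/5 + 4/8 + 6/8 + 4/5 + 2/5 + 5/8 + 7/8 + 6/6 + 1/3 + 1/5 + 4/5 + 4/4 + 2/2 = 1441/70; mean = 1441/70 ÷ 30 = 1441/2100 = 0.686190… → 0.686.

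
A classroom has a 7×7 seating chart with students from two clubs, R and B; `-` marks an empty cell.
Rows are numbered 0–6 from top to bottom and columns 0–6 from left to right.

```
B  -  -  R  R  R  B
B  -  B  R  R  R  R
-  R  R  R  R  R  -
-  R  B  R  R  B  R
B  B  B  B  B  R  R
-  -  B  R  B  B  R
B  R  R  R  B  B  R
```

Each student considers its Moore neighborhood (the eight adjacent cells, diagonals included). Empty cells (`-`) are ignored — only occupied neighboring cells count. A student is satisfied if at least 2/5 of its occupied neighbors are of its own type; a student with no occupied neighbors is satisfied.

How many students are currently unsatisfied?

9

(0,0)B 1/1 satisfied
(0,3)R 3/4 satisfied
(0,4)R 5/5 satisfied
(0,5)R 4/5 satisfied
(0,6)B 0/3 not
(1,0)B 1/2 satisfied
(1,2)B 0/5 not
(1,3)R 6/7 satisfied
(1,4)R 8/8 satisfied
(1,5)R 6/7 satisfied
(1,6)R 3/4 satisfied
(2,1)R 2/5 satisfied
(2,2)R 5/7 satisfied
(2,3)R 6/8 satisfied
(2,4)R 7/8 satisfied
(2,5)R 6/7 satisfied
(3,1)R 2/6 not
(3,2)B 3/8 not
(3,3)R 4/8 satisfied
(3,4)R 5/8 satisfied
(3,5)B 1/7 not
(3,6)R 3/4 satisfied
(4,0)B 1/2 satisfied
(4,1)B 4/5 satisfied
(4,2)B 4/7 satisfied
(4,3)B 5/8 satisfied
(4,4)B 4/8 satisfied
(4,5)R 4/8 satisfied
(4,6)R 3/5 satisfied
(5,2)B 3/7 satisfied
(5,3)R 2/8 not
(5,4)B 5/8 satisfied
(5,5)B 4/8 satisfied
(5,6)R 3/5 satisfied
(6,0)B 0/1 not
(6,1)R 1/3 not
(6,2)R 3/4 satisfied
(6,3)R 2/5 satisfied
(6,4)B 3/5 satisfied
(6,5)B 3/5 satisfied
(6,6)R 1/3 not
Unsatisfied: (0,6), (1,2), (3,1), (3,2), (3,5), (5,3), (6,0), (6,1), (6,6) — 9 in total.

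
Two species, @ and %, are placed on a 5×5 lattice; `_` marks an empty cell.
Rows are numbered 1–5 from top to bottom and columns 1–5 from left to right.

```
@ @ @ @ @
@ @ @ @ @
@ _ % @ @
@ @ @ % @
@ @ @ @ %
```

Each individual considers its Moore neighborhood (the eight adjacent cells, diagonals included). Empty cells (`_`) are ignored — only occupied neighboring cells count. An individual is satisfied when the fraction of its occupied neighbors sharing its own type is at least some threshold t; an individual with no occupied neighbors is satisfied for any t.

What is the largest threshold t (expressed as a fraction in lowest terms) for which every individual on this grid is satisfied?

1/7

(1,1)@ 3/3
(1,2)@ 5/5
(1,3)@ 5/5
(1,4)@ 5/5
(1,5)@ 3/3
(2,1)@ 4/4
(2,2)@ 6/7
(2,3)@ 6/7
(2,4)@ 7/8
(2,5)@ 5/5
(3,1)@ 4/4
(3,3)% 1/7
(3,4)@ 6/8
(3,5)@ 4/5
(4,1)@ 4/4
(4,2)@ 6/7
(4,3)@ 5/7
(4,4)% 2/8
(4,5)@ 3/5
(5,1)@ 3/3
(5,2)@ 5/5
(5,3)@ 4/5
(5,4)@ 3/5
(5,5)% 1/3
The smallest same-type fraction is 1/7 at (3,3), which reduces to 1/7. Any threshold above that leaves this individual unsatisfied.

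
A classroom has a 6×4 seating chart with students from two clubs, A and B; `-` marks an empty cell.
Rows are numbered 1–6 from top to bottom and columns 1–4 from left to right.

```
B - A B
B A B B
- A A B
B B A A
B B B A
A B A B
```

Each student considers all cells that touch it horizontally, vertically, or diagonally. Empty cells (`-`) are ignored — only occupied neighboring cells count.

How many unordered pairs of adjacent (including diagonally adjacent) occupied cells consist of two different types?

29

Scan each occupied cell's neighbors to the right and below (and the two forward diagonals) so each pair is counted once.
Row 1: B(1,1)–B(2,1)= B(1,1)–A(2,2)≠ A(1,3)–B(1,4)≠ A(1,3)–B(2,3)≠ A(1,3)–B(2,4)≠ A(1,3)–A(2,2)= B(1,4)–B(2,4)= B(1,4)–B(2,3)=  → 4/8 unlike.
Row 2: B(2,1)–A(2,2)≠ B(2,1)–A(3,2)≠ A(2,2)–B(2,3)≠ A(2,2)–A(3,2)= A(2,2)–A(3,3)= B(2,3)–B(2,4)= B(2,3)–A(3,3)≠ B(2,3)–B(3,4)= B(2,3)–A(3,2)≠ B(2,4)–B(3,4)= B(2,4)–A(3,3)≠  → 6/11 unlike.
Row 3: A(3,2)–A(3,3)= A(3,2)–B(4,2)≠ A(3,2)–A(4,3)= A(3,2)–B(4,1)≠ A(3,3)–B(3,4)≠ A(3,3)–A(4,3)= A(3,3)–A(4,4)= A(3,3)–B(4,2)≠ B(3,4)–A(4,4)≠ B(3,4)–A(4,3)≠  → 6/10 unlike.
Row 4: B(4,1)–B(4,2)= B(4,1)–B(5,1)= B(4,1)–B(5,2)= B(4,2)–A(4,3)≠ B(4,2)–B(5,2)= B(4,2)–B(5,3)= B(4,2)–B(5,1)= A(4,3)–A(4,4)= A(4,3)–B(5,3)≠ A(4,3)–A(5,4)= A(4,3)–B(5,2)≠ A(4,4)–A(5,4)= A(4,4)–B(5,3)≠  → 4/13 unlike.
Row 5: B(5,1)–B(5,2)= B(5,1)–A(6,1)≠ B(5,1)–B(6,2)= B(5,2)–B(5,3)= B(5,2)–B(6,2)= B(5,2)–A(6,3)≠ B(5,2)–A(6,1)≠ B(5,3)–A(5,4)≠ B(5,3)–A(6,3)≠ B(5,3)–B(6,4)= B(5,3)–B(6,2)= A(5,4)–B(6,4)≠ A(5,4)–A(6,3)=  → 6/13 unlike.
Row 6: A(6,1)–B(6,2)≠ B(6,2)–A(6,3)≠ A(6,3)–B(6,4)≠  → 3/3 unlike.
Total adjacent occupied pairs: 58; unlike-type pairs: 29.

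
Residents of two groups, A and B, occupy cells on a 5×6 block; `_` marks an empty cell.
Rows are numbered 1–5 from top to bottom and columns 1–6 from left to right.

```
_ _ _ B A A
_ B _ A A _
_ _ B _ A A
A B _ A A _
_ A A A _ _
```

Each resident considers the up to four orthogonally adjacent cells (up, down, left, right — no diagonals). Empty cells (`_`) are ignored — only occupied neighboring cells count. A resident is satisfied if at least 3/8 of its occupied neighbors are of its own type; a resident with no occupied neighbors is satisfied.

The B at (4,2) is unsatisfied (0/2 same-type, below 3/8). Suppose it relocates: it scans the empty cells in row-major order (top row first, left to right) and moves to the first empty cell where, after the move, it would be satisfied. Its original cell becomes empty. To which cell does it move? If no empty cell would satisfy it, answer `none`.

Vacating (4,2). Empty cells in order:
  (1,1): 0/0 same-type → satisfied — stop here.

(1,1)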